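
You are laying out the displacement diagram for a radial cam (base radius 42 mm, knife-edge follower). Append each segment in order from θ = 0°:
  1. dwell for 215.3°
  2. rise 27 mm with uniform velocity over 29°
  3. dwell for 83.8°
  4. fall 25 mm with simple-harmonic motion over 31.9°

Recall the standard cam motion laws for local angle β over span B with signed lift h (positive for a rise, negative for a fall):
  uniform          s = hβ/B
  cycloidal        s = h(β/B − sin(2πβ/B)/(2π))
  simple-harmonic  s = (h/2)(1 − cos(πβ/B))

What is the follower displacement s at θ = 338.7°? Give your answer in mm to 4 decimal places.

seg 1 [0°–215.3°] dwell: s stays 0.0000
seg 2 [215.3°–244.3°] uniform, h=27: full span → s += 27 → s = 27.0000
seg 3 [244.3°–328.1°] dwell: s stays 27.0000
seg 4 [328.1°–360°] simple-harmonic, h=-25: θ=338.7° here. β=10.6, B=31.9. -25/2·(1 − cos(π·0.3323)) = -6.2145 → s = 20.7855

20.7855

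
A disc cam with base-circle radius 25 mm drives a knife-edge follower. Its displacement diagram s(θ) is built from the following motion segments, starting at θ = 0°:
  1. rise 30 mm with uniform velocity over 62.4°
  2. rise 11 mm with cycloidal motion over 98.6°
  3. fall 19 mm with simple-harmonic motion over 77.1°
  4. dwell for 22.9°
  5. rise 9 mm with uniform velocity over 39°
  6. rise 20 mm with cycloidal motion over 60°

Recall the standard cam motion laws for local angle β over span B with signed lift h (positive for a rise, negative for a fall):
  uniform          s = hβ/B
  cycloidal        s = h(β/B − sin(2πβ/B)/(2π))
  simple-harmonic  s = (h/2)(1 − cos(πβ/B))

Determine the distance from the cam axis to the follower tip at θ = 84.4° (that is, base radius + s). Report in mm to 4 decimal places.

seg 1 [0°–62.4°] uniform, h=30: full span → s += 30 → s = 30.0000
seg 2 [62.4°–161°] cycloidal, h=11: θ=84.4° here. β=22, B=98.6. 11·(0.2231 − sin(2π·0.2231)/(2π)) = 0.7286 → s = 30.7286
radial distance = base radius + s = 25 + 30.7286 = 55.7286

55.7286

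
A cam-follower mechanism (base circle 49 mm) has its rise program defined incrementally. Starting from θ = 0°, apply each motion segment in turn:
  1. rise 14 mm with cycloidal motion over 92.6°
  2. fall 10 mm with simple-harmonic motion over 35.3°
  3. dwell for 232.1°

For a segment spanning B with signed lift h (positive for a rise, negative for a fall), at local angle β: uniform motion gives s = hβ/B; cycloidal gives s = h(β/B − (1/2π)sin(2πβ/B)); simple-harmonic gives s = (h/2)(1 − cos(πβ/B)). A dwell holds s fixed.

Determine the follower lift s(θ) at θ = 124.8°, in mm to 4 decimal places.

seg 1 [0°–92.6°] cycloidal, h=14: full span → s += 14 → s = 14.0000
seg 2 [92.6°–127.9°] simple-harmonic, h=-10: θ=124.8° here. β=32.2, B=35.3. -10/2·(1 − cos(π·0.9122)) = -9.8109 → s = 4.1891

4.1891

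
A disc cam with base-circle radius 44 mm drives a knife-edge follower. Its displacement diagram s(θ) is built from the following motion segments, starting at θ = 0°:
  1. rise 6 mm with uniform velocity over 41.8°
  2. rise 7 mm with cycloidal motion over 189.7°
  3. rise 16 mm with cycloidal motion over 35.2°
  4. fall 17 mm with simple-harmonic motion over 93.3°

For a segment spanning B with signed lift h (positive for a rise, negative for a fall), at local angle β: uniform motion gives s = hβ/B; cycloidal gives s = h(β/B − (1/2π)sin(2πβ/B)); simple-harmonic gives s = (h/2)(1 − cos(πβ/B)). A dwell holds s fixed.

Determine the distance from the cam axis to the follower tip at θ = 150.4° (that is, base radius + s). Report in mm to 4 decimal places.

seg 1 [0°–41.8°] uniform, h=6: full span → s += 6 → s = 6.0000
seg 2 [41.8°–231.5°] cycloidal, h=7: θ=150.4° here. β=108.6, B=189.7. 7·(0.5725 − sin(2π·0.5725)/(2π)) = 4.4974 → s = 10.4974
radial distance = base radius + s = 44 + 10.4974 = 54.4974

54.4974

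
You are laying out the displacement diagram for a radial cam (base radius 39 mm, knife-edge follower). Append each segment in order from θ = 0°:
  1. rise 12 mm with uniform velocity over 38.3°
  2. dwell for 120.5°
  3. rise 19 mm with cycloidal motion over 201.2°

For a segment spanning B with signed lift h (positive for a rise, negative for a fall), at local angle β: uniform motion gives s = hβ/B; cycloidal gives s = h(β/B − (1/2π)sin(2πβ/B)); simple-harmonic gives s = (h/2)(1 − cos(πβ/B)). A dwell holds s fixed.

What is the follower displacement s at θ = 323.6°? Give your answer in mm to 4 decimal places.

seg 1 [0°–38.3°] uniform, h=12: full span → s += 12 → s = 12.0000
seg 2 [38.3°–158.8°] dwell: s stays 12.0000
seg 3 [158.8°–360°] cycloidal, h=19: θ=323.6° here. β=164.8, B=201.2. 19·(0.8191 − sin(2π·0.8191)/(2π)) = 18.3061 → s = 30.3061

30.3061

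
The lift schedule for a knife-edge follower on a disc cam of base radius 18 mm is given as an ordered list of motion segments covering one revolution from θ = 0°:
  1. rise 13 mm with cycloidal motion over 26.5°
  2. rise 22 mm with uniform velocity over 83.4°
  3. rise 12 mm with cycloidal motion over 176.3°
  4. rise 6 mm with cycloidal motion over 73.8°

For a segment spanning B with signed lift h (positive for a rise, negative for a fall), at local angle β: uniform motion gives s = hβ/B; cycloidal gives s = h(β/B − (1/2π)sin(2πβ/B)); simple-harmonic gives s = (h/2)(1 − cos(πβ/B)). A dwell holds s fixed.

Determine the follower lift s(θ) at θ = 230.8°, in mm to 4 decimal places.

seg 1 [0°–26.5°] cycloidal, h=13: full span → s += 13 → s = 13.0000
seg 2 [26.5°–109.9°] uniform, h=22: full span → s += 22 → s = 35.0000
seg 3 [109.9°–286.2°] cycloidal, h=12: θ=230.8° here. β=120.9, B=176.3. 12·(0.6858 − sin(2π·0.6858)/(2π)) = 9.9856 → s = 44.9856

44.9856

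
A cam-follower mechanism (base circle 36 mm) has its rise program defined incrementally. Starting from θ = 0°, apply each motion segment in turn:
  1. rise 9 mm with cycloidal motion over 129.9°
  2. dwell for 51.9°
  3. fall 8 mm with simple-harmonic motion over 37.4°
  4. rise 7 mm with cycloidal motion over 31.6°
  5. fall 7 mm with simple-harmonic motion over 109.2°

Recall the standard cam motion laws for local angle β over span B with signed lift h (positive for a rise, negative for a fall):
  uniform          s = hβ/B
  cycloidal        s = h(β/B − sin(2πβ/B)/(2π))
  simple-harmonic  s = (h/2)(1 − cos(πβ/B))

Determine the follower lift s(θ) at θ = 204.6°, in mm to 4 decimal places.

seg 1 [0°–129.9°] cycloidal, h=9: full span → s += 9 → s = 9.0000
seg 2 [129.9°–181.8°] dwell: s stays 9.0000
seg 3 [181.8°–219.2°] simple-harmonic, h=-8: θ=204.6° here. β=22.8, B=37.4. -8/2·(1 − cos(π·0.6096)) = -5.3505 → s = 3.6495

3.6495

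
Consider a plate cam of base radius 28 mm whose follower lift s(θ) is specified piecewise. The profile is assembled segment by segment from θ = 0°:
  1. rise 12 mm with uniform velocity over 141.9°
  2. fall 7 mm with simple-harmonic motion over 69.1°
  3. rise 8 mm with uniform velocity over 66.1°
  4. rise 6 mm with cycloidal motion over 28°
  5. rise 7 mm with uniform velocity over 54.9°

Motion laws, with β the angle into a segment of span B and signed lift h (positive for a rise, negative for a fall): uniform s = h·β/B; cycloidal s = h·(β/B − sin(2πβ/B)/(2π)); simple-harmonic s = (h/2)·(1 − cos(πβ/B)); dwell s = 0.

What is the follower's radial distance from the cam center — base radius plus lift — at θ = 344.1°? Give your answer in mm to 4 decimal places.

seg 1 [0°–141.9°] uniform, h=12: full span → s += 12 → s = 12.0000
seg 2 [141.9°–211°] simple-harmonic, h=-7: full span → s += -7 → s = 5.0000
seg 3 [211°–277.1°] uniform, h=8: full span → s += 8 → s = 13.0000
seg 4 [277.1°–305.1°] cycloidal, h=6: full span → s += 6 → s = 19.0000
seg 5 [305.1°–360°] uniform, h=7: θ=344.1° here. β=39, B=54.9. 7·39/54.9 = 4.9727 → s = 23.9727
radial distance = base radius + s = 28 + 23.9727 = 51.9727

51.9727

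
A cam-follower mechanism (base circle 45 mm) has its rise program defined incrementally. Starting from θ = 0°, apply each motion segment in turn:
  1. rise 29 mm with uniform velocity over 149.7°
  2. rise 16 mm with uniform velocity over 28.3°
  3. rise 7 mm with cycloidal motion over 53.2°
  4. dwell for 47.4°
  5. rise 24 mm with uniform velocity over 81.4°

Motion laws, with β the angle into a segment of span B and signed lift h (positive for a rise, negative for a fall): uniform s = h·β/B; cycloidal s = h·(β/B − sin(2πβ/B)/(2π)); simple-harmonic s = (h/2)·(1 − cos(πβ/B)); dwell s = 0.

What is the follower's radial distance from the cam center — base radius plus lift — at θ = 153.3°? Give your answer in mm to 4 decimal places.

seg 1 [0°–149.7°] uniform, h=29: full span → s += 29 → s = 29.0000
seg 2 [149.7°–178°] uniform, h=16: θ=153.3° here. β=3.6, B=28.3. 16·3.6/28.3 = 2.0353 → s = 31.0353
radial distance = base radius + s = 45 + 31.0353 = 76.0353

76.0353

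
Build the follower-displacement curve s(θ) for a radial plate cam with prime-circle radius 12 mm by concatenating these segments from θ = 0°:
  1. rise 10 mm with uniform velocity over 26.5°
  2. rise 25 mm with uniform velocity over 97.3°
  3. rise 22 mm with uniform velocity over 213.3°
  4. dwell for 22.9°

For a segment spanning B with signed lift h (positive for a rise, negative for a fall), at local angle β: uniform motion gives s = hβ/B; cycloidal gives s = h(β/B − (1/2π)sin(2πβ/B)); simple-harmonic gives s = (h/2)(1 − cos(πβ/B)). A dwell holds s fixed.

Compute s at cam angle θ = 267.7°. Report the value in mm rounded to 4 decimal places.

seg 1 [0°–26.5°] uniform, h=10: full span → s += 10 → s = 10.0000
seg 2 [26.5°–123.8°] uniform, h=25: full span → s += 25 → s = 35.0000
seg 3 [123.8°–337.1°] uniform, h=22: θ=267.7° here. β=143.9, B=213.3. 22·143.9/213.3 = 14.8420 → s = 49.8420

49.8420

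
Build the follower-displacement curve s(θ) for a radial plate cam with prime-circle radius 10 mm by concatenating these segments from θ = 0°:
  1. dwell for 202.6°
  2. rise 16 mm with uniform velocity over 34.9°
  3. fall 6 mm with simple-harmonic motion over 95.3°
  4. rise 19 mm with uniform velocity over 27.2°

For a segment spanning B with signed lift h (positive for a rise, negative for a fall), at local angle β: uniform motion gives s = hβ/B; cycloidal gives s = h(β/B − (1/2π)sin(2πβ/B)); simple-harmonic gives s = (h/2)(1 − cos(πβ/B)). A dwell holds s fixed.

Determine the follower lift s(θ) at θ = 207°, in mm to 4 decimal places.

seg 1 [0°–202.6°] dwell: s stays 0.0000
seg 2 [202.6°–237.5°] uniform, h=16: θ=207° here. β=4.4, B=34.9. 16·4.4/34.9 = 2.0172 → s = 2.0172

2.0172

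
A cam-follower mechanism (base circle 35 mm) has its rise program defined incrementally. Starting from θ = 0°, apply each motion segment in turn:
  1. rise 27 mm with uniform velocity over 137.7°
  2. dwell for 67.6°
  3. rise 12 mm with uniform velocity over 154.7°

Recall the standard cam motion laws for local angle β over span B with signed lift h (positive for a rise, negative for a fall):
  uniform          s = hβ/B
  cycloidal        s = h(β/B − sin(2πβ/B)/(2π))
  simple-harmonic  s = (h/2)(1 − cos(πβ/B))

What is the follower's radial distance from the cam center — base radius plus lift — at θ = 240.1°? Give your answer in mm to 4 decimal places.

seg 1 [0°–137.7°] uniform, h=27: full span → s += 27 → s = 27.0000
seg 2 [137.7°–205.3°] dwell: s stays 27.0000
seg 3 [205.3°–360°] uniform, h=12: θ=240.1° here. β=34.8, B=154.7. 12·34.8/154.7 = 2.6994 → s = 29.6994
radial distance = base radius + s = 35 + 29.6994 = 64.6994

64.6994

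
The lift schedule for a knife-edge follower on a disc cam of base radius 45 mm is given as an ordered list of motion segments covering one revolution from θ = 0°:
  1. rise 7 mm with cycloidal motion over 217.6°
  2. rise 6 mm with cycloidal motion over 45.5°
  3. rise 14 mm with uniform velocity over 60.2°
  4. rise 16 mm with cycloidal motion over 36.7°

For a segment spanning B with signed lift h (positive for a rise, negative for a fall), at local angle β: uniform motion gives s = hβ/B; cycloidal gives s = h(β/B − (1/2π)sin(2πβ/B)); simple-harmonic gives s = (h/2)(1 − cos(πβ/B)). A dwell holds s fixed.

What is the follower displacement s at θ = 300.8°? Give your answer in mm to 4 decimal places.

seg 1 [0°–217.6°] cycloidal, h=7: full span → s += 7 → s = 7.0000
seg 2 [217.6°–263.1°] cycloidal, h=6: full span → s += 6 → s = 13.0000
seg 3 [263.1°–323.3°] uniform, h=14: θ=300.8° here. β=37.7, B=60.2. 14·37.7/60.2 = 8.7674 → s = 21.7674

21.7674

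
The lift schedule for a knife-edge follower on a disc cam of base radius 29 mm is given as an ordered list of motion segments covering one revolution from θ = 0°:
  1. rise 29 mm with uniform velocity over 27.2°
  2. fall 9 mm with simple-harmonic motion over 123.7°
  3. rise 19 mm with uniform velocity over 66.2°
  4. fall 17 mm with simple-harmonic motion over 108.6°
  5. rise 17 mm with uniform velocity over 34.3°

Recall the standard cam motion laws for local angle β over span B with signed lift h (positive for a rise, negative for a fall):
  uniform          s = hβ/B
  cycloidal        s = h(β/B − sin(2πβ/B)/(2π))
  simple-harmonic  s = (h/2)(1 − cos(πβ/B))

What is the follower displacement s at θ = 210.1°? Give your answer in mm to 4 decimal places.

seg 1 [0°–27.2°] uniform, h=29: full span → s += 29 → s = 29.0000
seg 2 [27.2°–150.9°] simple-harmonic, h=-9: full span → s += -9 → s = 20.0000
seg 3 [150.9°–217.1°] uniform, h=19: θ=210.1° here. β=59.2, B=66.2. 19·59.2/66.2 = 16.9909 → s = 36.9909

36.9909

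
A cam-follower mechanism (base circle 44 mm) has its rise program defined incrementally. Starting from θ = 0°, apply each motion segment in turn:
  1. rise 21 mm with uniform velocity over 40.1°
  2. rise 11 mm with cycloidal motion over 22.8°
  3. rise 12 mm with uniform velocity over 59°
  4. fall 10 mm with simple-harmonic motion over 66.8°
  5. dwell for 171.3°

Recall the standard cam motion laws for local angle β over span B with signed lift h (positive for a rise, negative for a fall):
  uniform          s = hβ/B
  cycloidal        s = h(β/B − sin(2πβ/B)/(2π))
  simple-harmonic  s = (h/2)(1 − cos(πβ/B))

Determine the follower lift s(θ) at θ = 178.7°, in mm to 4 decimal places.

seg 1 [0°–40.1°] uniform, h=21: full span → s += 21 → s = 21.0000
seg 2 [40.1°–62.9°] cycloidal, h=11: full span → s += 11 → s = 32.0000
seg 3 [62.9°–121.9°] uniform, h=12: full span → s += 12 → s = 44.0000
seg 4 [121.9°–188.7°] simple-harmonic, h=-10: θ=178.7° here. β=56.8, B=66.8. -10/2·(1 − cos(π·0.8503)) = -9.4572 → s = 34.5428

34.5428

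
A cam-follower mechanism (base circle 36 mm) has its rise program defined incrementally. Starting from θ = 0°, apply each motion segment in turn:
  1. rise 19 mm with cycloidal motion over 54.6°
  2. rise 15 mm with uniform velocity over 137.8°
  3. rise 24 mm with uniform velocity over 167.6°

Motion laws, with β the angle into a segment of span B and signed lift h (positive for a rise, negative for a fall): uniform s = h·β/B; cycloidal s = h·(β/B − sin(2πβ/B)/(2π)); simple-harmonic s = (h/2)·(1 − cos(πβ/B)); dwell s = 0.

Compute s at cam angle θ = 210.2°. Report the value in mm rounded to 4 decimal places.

seg 1 [0°–54.6°] cycloidal, h=19: full span → s += 19 → s = 19.0000
seg 2 [54.6°–192.4°] uniform, h=15: full span → s += 15 → s = 34.0000
seg 3 [192.4°–360°] uniform, h=24: θ=210.2° here. β=17.8, B=167.6. 24·17.8/167.6 = 2.5489 → s = 36.5489

36.5489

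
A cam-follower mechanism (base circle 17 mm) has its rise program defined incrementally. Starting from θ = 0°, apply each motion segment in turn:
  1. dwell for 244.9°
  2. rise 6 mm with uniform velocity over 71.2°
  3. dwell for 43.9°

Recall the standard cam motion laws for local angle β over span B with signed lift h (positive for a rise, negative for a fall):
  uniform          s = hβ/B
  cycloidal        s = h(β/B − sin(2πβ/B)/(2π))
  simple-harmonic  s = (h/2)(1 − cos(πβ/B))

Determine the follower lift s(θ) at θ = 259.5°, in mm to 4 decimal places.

seg 1 [0°–244.9°] dwell: s stays 0.0000
seg 2 [244.9°–316.1°] uniform, h=6: θ=259.5° here. β=14.6, B=71.2. 6·14.6/71.2 = 1.2303 → s = 1.2303

1.2303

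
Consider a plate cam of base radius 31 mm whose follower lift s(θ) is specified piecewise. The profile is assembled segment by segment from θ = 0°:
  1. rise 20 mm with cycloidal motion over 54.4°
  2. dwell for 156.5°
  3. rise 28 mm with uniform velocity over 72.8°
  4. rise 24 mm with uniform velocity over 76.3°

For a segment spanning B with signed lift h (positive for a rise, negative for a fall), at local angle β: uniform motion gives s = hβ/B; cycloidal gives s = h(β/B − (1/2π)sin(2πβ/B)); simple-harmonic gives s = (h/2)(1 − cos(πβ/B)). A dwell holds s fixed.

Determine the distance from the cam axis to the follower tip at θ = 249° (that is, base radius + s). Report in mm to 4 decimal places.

seg 1 [0°–54.4°] cycloidal, h=20: full span → s += 20 → s = 20.0000
seg 2 [54.4°–210.9°] dwell: s stays 20.0000
seg 3 [210.9°–283.7°] uniform, h=28: θ=249° here. β=38.1, B=72.8. 28·38.1/72.8 = 14.6538 → s = 34.6538
radial distance = base radius + s = 31 + 34.6538 = 65.6538

65.6538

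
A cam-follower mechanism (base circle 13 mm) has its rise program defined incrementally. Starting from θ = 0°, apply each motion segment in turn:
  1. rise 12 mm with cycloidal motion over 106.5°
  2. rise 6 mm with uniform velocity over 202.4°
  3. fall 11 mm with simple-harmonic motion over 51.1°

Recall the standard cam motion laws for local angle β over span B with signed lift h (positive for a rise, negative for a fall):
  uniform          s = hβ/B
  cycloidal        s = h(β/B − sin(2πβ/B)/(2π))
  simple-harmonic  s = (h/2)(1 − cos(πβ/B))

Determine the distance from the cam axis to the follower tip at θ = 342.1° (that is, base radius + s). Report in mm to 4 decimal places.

seg 1 [0°–106.5°] cycloidal, h=12: full span → s += 12 → s = 12.0000
seg 2 [106.5°–308.9°] uniform, h=6: full span → s += 6 → s = 18.0000
seg 3 [308.9°–360°] simple-harmonic, h=-11: θ=342.1° here. β=33.2, B=51.1. -11/2·(1 − cos(π·0.6497)) = -7.9924 → s = 10.0076
radial distance = base radius + s = 13 + 10.0076 = 23.0076

23.0076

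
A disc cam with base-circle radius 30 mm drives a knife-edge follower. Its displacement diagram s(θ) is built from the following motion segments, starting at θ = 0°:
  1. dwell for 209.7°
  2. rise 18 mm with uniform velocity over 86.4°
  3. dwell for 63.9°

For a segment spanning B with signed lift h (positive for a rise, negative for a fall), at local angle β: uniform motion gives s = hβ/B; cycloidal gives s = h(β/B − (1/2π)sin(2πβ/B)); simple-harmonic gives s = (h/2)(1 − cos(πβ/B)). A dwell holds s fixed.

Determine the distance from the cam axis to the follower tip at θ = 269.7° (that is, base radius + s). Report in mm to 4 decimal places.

seg 1 [0°–209.7°] dwell: s stays 0.0000
seg 2 [209.7°–296.1°] uniform, h=18: θ=269.7° here. β=60, B=86.4. 18·60/86.4 = 12.5000 → s = 12.5000
radial distance = base radius + s = 30 + 12.5000 = 42.5000

42.5000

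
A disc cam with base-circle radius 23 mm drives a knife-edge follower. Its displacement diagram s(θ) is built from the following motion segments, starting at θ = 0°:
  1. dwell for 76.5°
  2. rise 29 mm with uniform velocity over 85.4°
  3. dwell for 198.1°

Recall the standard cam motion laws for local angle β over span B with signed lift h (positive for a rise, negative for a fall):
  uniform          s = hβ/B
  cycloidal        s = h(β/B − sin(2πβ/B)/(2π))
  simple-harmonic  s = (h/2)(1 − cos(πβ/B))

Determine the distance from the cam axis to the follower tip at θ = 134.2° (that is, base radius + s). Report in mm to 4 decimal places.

seg 1 [0°–76.5°] dwell: s stays 0.0000
seg 2 [76.5°–161.9°] uniform, h=29: θ=134.2° here. β=57.7, B=85.4. 29·57.7/85.4 = 19.5937 → s = 19.5937
radial distance = base radius + s = 23 + 19.5937 = 42.5937

42.5937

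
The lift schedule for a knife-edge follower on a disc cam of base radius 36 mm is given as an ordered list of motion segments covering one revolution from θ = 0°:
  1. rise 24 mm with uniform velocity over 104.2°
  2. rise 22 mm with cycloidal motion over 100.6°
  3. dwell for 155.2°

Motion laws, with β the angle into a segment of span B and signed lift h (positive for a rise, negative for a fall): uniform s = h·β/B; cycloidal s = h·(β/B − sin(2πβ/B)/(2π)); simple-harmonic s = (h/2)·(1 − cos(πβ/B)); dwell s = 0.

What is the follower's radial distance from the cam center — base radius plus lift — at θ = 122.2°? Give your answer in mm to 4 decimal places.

seg 1 [0°–104.2°] uniform, h=24: full span → s += 24 → s = 24.0000
seg 2 [104.2°–204.8°] cycloidal, h=22: θ=122.2° here. β=18, B=100.6. 22·(0.1789 − sin(2π·0.1789)/(2π)) = 0.7783 → s = 24.7783
radial distance = base radius + s = 36 + 24.7783 = 60.7783

60.7783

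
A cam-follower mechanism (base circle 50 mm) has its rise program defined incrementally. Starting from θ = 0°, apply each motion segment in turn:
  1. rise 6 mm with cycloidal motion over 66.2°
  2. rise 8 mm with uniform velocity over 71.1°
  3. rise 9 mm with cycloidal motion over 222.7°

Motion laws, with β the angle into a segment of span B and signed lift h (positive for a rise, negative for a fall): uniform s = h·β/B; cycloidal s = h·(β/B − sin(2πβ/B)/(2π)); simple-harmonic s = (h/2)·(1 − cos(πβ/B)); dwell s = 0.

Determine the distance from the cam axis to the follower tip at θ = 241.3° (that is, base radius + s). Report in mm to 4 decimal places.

seg 1 [0°–66.2°] cycloidal, h=6: full span → s += 6 → s = 6.0000
seg 2 [66.2°–137.3°] uniform, h=8: full span → s += 8 → s = 14.0000
seg 3 [137.3°–360°] cycloidal, h=9: θ=241.3° here. β=104, B=222.7. 9·(0.4670 − sin(2π·0.4670)/(2π)) = 3.9081 → s = 17.9081
radial distance = base radius + s = 50 + 17.9081 = 67.9081

67.9081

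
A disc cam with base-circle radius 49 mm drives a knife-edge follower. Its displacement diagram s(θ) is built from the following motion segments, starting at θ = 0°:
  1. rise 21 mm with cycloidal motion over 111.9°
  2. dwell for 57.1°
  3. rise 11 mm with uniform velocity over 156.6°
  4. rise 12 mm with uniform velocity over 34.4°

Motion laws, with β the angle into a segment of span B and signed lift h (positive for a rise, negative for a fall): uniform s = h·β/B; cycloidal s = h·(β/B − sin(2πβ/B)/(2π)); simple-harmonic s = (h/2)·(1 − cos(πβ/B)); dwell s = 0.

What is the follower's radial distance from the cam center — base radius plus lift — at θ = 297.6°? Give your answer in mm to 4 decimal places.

seg 1 [0°–111.9°] cycloidal, h=21: full span → s += 21 → s = 21.0000
seg 2 [111.9°–169°] dwell: s stays 21.0000
seg 3 [169°–325.6°] uniform, h=11: θ=297.6° here. β=128.6, B=156.6. 11·128.6/156.6 = 9.0332 → s = 30.0332
radial distance = base radius + s = 49 + 30.0332 = 79.0332

79.0332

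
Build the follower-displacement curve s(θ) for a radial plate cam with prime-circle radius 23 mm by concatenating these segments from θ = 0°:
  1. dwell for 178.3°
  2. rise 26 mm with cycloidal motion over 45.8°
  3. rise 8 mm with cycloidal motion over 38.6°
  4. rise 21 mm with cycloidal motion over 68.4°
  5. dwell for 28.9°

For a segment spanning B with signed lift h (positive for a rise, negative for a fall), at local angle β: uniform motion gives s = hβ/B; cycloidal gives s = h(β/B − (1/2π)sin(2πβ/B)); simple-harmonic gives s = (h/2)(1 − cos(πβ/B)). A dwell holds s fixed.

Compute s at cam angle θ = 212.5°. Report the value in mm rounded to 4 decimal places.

seg 1 [0°–178.3°] dwell: s stays 0.0000
seg 2 [178.3°–224.1°] cycloidal, h=26: θ=212.5° here. β=34.2, B=45.8. 26·(0.7467 − sin(2π·0.7467)/(2π)) = 23.5520 → s = 23.5520

23.5520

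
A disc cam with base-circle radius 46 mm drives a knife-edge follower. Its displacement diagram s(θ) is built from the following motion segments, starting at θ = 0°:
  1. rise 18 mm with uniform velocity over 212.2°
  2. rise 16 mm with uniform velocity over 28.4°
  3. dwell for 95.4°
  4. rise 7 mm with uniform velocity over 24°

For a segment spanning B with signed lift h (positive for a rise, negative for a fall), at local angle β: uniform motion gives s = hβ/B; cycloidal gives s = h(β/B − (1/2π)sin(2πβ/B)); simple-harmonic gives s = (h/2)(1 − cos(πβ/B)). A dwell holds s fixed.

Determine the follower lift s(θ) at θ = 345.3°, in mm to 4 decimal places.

seg 1 [0°–212.2°] uniform, h=18: full span → s += 18 → s = 18.0000
seg 2 [212.2°–240.6°] uniform, h=16: full span → s += 16 → s = 34.0000
seg 3 [240.6°–336°] dwell: s stays 34.0000
seg 4 [336°–360°] uniform, h=7: θ=345.3° here. β=9.3, B=24. 7·9.3/24 = 2.7125 → s = 36.7125

36.7125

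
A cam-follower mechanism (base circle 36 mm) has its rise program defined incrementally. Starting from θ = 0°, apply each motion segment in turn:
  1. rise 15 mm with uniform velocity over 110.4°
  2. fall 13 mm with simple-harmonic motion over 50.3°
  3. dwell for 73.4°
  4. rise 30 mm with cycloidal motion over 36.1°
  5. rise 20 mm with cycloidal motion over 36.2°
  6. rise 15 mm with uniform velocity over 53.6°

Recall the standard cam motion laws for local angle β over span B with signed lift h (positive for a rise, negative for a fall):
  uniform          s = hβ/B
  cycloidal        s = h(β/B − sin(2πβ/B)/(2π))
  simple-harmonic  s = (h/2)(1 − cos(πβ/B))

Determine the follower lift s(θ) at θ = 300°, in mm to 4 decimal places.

seg 1 [0°–110.4°] uniform, h=15: full span → s += 15 → s = 15.0000
seg 2 [110.4°–160.7°] simple-harmonic, h=-13: full span → s += -13 → s = 2.0000
seg 3 [160.7°–234.1°] dwell: s stays 2.0000
seg 4 [234.1°–270.2°] cycloidal, h=30: full span → s += 30 → s = 32.0000
seg 5 [270.2°–306.4°] cycloidal, h=20: θ=300° here. β=29.8, B=36.2. 20·(0.8232 − sin(2π·0.8232)/(2π)) = 19.3164 → s = 51.3164

51.3164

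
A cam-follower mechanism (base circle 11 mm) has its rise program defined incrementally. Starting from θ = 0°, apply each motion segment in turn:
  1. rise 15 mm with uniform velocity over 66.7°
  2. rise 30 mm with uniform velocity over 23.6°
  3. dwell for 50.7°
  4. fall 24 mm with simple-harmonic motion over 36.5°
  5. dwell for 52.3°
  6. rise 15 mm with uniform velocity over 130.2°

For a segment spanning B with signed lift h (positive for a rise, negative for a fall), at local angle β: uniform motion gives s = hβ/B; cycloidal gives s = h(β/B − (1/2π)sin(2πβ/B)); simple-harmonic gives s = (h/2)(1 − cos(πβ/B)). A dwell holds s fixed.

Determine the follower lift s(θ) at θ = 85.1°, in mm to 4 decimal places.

seg 1 [0°–66.7°] uniform, h=15: full span → s += 15 → s = 15.0000
seg 2 [66.7°–90.3°] uniform, h=30: θ=85.1° here. β=18.4, B=23.6. 30·18.4/23.6 = 23.3898 → s = 38.3898

38.3898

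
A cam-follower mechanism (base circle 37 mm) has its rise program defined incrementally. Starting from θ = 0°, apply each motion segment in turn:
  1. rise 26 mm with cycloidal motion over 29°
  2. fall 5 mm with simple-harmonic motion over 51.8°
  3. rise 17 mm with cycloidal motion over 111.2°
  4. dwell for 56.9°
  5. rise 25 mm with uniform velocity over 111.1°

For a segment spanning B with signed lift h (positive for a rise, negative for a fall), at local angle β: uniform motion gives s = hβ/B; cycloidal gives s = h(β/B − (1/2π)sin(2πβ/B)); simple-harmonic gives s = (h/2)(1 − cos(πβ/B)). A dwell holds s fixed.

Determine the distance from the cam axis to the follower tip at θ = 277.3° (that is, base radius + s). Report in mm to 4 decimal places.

seg 1 [0°–29°] cycloidal, h=26: full span → s += 26 → s = 26.0000
seg 2 [29°–80.8°] simple-harmonic, h=-5: full span → s += -5 → s = 21.0000
seg 3 [80.8°–192°] cycloidal, h=17: full span → s += 17 → s = 38.0000
seg 4 [192°–248.9°] dwell: s stays 38.0000
seg 5 [248.9°–360°] uniform, h=25: θ=277.3° here. β=28.4, B=111.1. 25·28.4/111.1 = 6.3906 → s = 44.3906
radial distance = base radius + s = 37 + 44.3906 = 81.3906

81.3906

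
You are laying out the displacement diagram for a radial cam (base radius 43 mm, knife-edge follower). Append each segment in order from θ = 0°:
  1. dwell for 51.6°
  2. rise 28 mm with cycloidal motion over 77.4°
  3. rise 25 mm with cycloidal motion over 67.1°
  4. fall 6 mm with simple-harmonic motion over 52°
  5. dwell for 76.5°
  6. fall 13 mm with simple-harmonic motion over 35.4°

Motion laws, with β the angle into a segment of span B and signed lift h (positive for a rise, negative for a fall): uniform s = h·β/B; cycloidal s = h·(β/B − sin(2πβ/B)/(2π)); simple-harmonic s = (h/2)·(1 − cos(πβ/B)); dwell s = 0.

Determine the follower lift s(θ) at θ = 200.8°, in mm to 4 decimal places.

seg 1 [0°–51.6°] dwell: s stays 0.0000
seg 2 [51.6°–129°] cycloidal, h=28: full span → s += 28 → s = 28.0000
seg 3 [129°–196.1°] cycloidal, h=25: full span → s += 25 → s = 53.0000
seg 4 [196.1°–248.1°] simple-harmonic, h=-6: θ=200.8° here. β=4.7, B=52. -6/2·(1 − cos(π·0.0904)) = -0.1201 → s = 52.8799

52.8799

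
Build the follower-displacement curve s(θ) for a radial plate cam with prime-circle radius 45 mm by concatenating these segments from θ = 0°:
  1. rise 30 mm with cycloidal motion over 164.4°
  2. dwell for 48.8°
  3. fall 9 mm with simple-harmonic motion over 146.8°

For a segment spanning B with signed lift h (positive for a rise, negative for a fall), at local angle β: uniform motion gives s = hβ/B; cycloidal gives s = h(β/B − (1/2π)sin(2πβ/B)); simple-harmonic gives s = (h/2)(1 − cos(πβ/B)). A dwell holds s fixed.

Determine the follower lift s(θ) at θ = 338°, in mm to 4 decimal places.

seg 1 [0°–164.4°] cycloidal, h=30: full span → s += 30 → s = 30.0000
seg 2 [164.4°–213.2°] dwell: s stays 30.0000
seg 3 [213.2°–360°] simple-harmonic, h=-9: θ=338° here. β=124.8, B=146.8. -9/2·(1 − cos(π·0.8501)) = -8.5104 → s = 21.4896

21.4896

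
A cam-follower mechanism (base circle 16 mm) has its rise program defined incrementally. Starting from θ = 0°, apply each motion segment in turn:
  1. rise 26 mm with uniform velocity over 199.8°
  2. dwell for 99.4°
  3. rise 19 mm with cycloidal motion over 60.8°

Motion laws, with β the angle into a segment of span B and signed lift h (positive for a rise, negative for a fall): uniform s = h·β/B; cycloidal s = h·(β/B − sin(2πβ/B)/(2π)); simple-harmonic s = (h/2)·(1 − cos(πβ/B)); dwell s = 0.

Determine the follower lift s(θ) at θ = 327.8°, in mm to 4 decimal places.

seg 1 [0°–199.8°] uniform, h=26: full span → s += 26 → s = 26.0000
seg 2 [199.8°–299.2°] dwell: s stays 26.0000
seg 3 [299.2°–360°] cycloidal, h=19: θ=327.8° here. β=28.6, B=60.8. 19·(0.4704 − sin(2π·0.4704)/(2π)) = 8.3782 → s = 34.3782

34.3782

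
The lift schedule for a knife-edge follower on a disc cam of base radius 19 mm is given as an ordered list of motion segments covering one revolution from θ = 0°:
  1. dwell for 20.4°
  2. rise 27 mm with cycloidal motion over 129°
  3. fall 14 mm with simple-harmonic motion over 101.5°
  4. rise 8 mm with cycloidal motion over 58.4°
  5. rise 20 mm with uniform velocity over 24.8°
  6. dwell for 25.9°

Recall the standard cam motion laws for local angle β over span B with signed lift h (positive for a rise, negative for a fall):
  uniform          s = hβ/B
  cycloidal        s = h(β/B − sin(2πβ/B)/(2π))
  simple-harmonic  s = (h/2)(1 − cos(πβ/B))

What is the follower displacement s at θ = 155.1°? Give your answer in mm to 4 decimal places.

seg 1 [0°–20.4°] dwell: s stays 0.0000
seg 2 [20.4°–149.4°] cycloidal, h=27: full span → s += 27 → s = 27.0000
seg 3 [149.4°–250.9°] simple-harmonic, h=-14: θ=155.1° here. β=5.7, B=101.5. -14/2·(1 − cos(π·0.0562)) = -0.1087 → s = 26.8913

26.8913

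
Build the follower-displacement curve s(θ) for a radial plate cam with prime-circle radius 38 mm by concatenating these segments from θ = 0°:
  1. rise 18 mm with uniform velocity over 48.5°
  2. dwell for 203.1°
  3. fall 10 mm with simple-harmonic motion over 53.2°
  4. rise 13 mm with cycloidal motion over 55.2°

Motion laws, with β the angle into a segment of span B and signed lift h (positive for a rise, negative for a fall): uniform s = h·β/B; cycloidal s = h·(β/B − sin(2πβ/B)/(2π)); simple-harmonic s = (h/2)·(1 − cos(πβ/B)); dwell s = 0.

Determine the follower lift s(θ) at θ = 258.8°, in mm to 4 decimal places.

seg 1 [0°–48.5°] uniform, h=18: full span → s += 18 → s = 18.0000
seg 2 [48.5°–251.6°] dwell: s stays 18.0000
seg 3 [251.6°–304.8°] simple-harmonic, h=-10: θ=258.8° here. β=7.2, B=53.2. -10/2·(1 − cos(π·0.1353)) = -0.4452 → s = 17.5548

17.5548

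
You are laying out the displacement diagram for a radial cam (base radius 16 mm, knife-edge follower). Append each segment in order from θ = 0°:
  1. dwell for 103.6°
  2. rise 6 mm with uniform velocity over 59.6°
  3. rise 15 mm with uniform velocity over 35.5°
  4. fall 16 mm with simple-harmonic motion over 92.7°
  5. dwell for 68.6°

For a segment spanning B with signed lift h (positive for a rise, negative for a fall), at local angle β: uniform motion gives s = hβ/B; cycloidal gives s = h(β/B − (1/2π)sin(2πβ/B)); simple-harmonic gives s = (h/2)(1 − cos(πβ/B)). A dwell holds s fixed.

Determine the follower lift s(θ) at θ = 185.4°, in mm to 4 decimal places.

seg 1 [0°–103.6°] dwell: s stays 0.0000
seg 2 [103.6°–163.2°] uniform, h=6: full span → s += 6 → s = 6.0000
seg 3 [163.2°–198.7°] uniform, h=15: θ=185.4° here. β=22.2, B=35.5. 15·22.2/35.5 = 9.3803 → s = 15.3803

15.3803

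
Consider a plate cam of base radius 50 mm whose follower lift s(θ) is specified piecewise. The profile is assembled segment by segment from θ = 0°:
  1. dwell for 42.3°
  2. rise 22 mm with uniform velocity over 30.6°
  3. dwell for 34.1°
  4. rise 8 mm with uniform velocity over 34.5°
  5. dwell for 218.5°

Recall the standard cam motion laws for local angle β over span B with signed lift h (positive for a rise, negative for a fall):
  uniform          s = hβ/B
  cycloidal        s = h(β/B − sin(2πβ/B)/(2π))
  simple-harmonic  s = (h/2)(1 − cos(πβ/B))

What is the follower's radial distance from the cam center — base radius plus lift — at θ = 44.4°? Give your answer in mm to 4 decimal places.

seg 1 [0°–42.3°] dwell: s stays 0.0000
seg 2 [42.3°–72.9°] uniform, h=22: θ=44.4° here. β=2.1, B=30.6. 22·2.1/30.6 = 1.5098 → s = 1.5098
radial distance = base radius + s = 50 + 1.5098 = 51.5098

51.5098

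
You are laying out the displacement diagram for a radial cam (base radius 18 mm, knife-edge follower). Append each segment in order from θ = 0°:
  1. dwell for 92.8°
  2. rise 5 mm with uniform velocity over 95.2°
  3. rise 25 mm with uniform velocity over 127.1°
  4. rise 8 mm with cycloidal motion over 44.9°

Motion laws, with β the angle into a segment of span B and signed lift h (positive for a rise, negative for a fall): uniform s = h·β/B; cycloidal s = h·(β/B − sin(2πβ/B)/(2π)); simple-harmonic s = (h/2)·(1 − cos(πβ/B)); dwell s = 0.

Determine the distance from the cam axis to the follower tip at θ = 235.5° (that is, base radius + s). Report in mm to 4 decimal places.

seg 1 [0°–92.8°] dwell: s stays 0.0000
seg 2 [92.8°–188°] uniform, h=5: full span → s += 5 → s = 5.0000
seg 3 [188°–315.1°] uniform, h=25: θ=235.5° here. β=47.5, B=127.1. 25·47.5/127.1 = 9.3430 → s = 14.3430
radial distance = base radius + s = 18 + 14.3430 = 32.3430

32.3430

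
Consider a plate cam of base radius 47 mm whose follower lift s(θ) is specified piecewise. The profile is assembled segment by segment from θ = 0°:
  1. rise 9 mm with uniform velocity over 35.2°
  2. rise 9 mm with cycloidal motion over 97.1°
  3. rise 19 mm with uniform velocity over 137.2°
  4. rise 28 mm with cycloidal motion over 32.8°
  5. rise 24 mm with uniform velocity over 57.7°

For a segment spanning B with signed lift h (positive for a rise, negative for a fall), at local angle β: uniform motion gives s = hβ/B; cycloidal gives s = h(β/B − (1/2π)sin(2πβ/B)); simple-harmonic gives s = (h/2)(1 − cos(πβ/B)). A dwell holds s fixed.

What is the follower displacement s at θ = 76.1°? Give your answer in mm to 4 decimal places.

seg 1 [0°–35.2°] uniform, h=9: full span → s += 9 → s = 9.0000
seg 2 [35.2°–132.3°] cycloidal, h=9: θ=76.1° here. β=40.9, B=97.1. 9·(0.4212 − sin(2π·0.4212)/(2π)) = 3.1105 → s = 12.1105

12.1105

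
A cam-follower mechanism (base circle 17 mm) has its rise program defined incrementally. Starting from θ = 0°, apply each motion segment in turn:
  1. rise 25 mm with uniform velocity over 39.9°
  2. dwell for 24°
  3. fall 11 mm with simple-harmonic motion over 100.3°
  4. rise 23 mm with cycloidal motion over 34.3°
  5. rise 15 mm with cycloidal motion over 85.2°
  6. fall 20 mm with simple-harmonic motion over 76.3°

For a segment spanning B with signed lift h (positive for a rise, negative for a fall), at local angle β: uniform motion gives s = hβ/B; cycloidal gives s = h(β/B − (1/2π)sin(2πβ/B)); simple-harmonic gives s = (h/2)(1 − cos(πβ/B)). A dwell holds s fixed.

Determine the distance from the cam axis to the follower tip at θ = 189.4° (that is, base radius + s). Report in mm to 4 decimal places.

seg 1 [0°–39.9°] uniform, h=25: full span → s += 25 → s = 25.0000
seg 2 [39.9°–63.9°] dwell: s stays 25.0000
seg 3 [63.9°–164.2°] simple-harmonic, h=-11: full span → s += -11 → s = 14.0000
seg 4 [164.2°–198.5°] cycloidal, h=23: θ=189.4° here. β=25.2, B=34.3. 23·(0.7347 − sin(2π·0.7347)/(2π)) = 20.5416 → s = 34.5416
radial distance = base radius + s = 17 + 34.5416 = 51.5416

51.5416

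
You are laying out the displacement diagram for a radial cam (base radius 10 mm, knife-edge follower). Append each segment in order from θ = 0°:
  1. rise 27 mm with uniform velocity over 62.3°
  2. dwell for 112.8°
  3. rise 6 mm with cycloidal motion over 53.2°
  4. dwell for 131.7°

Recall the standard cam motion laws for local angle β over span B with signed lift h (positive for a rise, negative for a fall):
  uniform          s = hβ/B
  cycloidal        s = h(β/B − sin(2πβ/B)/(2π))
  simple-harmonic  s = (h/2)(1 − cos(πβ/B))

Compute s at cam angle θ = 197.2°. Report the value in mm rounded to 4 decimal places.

seg 1 [0°–62.3°] uniform, h=27: full span → s += 27 → s = 27.0000
seg 2 [62.3°–175.1°] dwell: s stays 27.0000
seg 3 [175.1°–228.3°] cycloidal, h=6: θ=197.2° here. β=22.1, B=53.2. 6·(0.4154 − sin(2π·0.4154)/(2π)) = 2.0085 → s = 29.0085

29.0085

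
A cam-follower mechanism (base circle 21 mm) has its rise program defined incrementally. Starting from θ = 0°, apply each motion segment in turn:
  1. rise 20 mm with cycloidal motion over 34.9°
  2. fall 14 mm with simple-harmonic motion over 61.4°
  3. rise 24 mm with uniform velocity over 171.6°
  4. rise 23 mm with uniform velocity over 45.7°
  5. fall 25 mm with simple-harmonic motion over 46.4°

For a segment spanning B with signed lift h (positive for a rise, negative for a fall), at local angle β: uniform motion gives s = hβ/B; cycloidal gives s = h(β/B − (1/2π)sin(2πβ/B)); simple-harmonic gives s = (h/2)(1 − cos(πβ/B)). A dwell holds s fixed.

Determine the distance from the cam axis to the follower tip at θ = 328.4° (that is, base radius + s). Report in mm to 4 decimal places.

seg 1 [0°–34.9°] cycloidal, h=20: full span → s += 20 → s = 20.0000
seg 2 [34.9°–96.3°] simple-harmonic, h=-14: full span → s += -14 → s = 6.0000
seg 3 [96.3°–267.9°] uniform, h=24: full span → s += 24 → s = 30.0000
seg 4 [267.9°–313.6°] uniform, h=23: full span → s += 23 → s = 53.0000
seg 5 [313.6°–360°] simple-harmonic, h=-25: θ=328.4° here. β=14.8, B=46.4. -25/2·(1 − cos(π·0.3190)) = -5.7679 → s = 47.2321
radial distance = base radius + s = 21 + 47.2321 = 68.2321

68.2321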